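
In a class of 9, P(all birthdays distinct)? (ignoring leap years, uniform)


P(all different) = Π(365-i)/365 for i=0..8
= (365/365)×(364/365)×...×(357/365)
= 0.905376

P ≈ 0.9054 ≈ 90.54%


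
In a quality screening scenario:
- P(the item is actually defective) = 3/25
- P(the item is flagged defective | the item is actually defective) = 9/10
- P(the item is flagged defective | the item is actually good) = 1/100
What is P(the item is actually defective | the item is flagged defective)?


Using Bayes' theorem:
P(A|B) = P(B|A)·P(A) / P(B)

P(the item is flagged defective) = 9/10 × 3/25 + 1/100 × 22/25
= 27/250 + 11/1250 = 73/625

P(the item is actually defective|the item is flagged defective) = (27/250) / (73/625) = 135/146

P(the item is actually defective|the item is flagged defective) = 135/146 ≈ 92.47%


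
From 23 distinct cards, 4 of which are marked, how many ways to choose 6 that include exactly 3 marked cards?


Choose 3 of the 4 marked cards and 3 of the other 19 cards:
C(4,3)×C(19,3) = 4×969 = 3876

3876


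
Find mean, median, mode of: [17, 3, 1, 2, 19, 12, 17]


Sorted: [1, 2, 3, 12, 17, 17, 19]
Mean = 71/7
Median = 12
Freq: {17: 2, 3: 1, 1: 1, 2: 1, 19: 1, 12: 1}
Mode: [17]

Mean=71/7, Median=12, Mode=17


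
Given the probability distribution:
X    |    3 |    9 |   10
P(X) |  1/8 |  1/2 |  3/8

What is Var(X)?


E[X] = 69/8
E[X²] = 633/8
Var(X) = E[X²] - (E[X])² = 633/8 - 4761/64 = 303/64

Var(X) = 303/64 ≈ 4.7344


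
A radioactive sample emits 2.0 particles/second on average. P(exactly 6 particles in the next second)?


Poisson(λ=2.0): P(X=6) = e^(-λ)×λ^k/k!
= e^(-2.0) × 2.0^6 / 6!
≈ 0.1353352832 × 64 / 720 ≈ 0.012030

P(X=6) ≈ 0.012030 ≈ 1.20%


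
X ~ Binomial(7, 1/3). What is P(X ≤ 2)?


P(X ≤ 2) = Σ P(X=i) for i=0..2
P(X=0) = 128/2187
P(X=1) = 448/2187
P(X=2) = 224/729
Sum = 416/729

P(X ≤ 2) = 416/729 ≈ 57.06%


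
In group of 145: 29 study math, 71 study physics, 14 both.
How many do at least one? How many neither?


|A∪B| = 29+71-14 = 86
Neither = 145-86 = 59

At least one: 86; Neither: 59


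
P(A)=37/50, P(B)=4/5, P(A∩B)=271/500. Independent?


P(A)×P(B) = 74/125
P(A∩B) = 271/500
Not equal → NOT independent

No, not independent


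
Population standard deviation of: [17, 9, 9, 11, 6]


Mean = 52/5
  (17-52/5)²=1089/25
  (9-52/5)²=49/25
  (9-52/5)²=49/25
  (11-52/5)²=9/25
  (6-52/5)²=484/25
Σ(x-μ)² = 336/5
σ² = (336/5)/5 = 336/25

σ = √(336/25) ≈ 3.6661


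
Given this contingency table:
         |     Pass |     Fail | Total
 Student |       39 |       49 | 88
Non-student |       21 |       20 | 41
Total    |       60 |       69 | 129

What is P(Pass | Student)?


P(Pass | Student) = 39/(39+49) = 39/88

P(Pass|Student) = 39/88 ≈ 44.32%


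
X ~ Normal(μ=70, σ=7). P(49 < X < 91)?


z₁=(49-70)/7=-3.0, z₂=(91-70)/7=3.0
P = Φ(3.0) - Φ(-3.0) = 0.998650 - 0.001350 = 0.997300 ≈ 0.9973

P(49 < X < 91) ≈ 0.9973


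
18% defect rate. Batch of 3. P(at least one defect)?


P(all good) = (41/50)^3 = 68921/125000
P(≥1 defect) = 56079/125000

P = 56079/125000 ≈ 44.86%


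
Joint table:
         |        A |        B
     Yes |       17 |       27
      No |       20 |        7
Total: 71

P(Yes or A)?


P(Yes∨A) = P(Yes) + P(A) - P(Yes∧A)
= (44 + 37 - 17)/71 = 64/71

P = 64/71 ≈ 90.14%


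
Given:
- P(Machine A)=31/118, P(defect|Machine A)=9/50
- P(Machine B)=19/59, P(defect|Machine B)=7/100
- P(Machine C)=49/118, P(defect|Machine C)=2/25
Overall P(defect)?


P(B) = Σ P(B|Aᵢ)×P(Aᵢ)
  9/50×31/118 = 279/5900
  7/100×19/59 = 133/5900
  2/25×49/118 = 49/1475
Sum = 152/1475

P(defect) = 152/1475 ≈ 10.31%


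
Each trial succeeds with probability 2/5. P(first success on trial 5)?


Geometric: P(X=5) = (1-p)^(k-1)×p = (3/5)^4×2/5 = 162/3125

P(X=5) = 162/3125 ≈ 5.18%


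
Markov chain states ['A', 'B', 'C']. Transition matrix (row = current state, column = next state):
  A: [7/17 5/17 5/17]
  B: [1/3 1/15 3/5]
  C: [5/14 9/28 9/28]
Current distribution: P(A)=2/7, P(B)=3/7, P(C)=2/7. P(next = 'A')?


P(next=A) = Σᵢ P(now=i)×P(i→A)
= 2/7×7/17 + 3/7×1/3 + 2/7×5/14
= 2/17 + 1/7 + 5/49 = 302/833

P = 302/833 ≈ 0.3625


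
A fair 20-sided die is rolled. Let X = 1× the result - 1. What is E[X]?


E[die] = (1+20)/2 = 21/2
E[X] = 1×21/2 - 1 = 19/2

E[X] = 19/2


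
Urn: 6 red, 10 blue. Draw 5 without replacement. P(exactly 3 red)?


Hypergeometric: C(6,3)×C(10,2)/C(16,5)
= 20×45/4368 = 75/364

P(X=3) = 75/364 ≈ 20.60%


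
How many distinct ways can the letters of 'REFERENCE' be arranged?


Letters: 9, freq: {'R': 2, 'E': 4, 'F': 1, 'N': 1, 'C': 1}
9!/(2!×4!×1!×1!×1!) = 362880/48 = 7560

7560


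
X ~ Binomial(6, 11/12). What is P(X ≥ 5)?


P(X ≥ 5) = Σ P(X=i) for i=5..6
P(X=5) = 161051/497664
P(X=6) = 1771561/2985984
Sum = 2737867/2985984

P(X ≥ 5) = 2737867/2985984 ≈ 91.69%


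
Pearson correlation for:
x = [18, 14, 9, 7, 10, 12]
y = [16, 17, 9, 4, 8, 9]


n=6, Σx=70, Σy=63, Σxy=823, Σx²=894, Σy²=787
r = (6×823 - 70×63)/√((6×894 - 70²)(6×787 - 63²))
= 528/√(464×753) = 528/√349392 ≈ 528/591.0939 ≈ 0.8933

r ≈ 0.8933


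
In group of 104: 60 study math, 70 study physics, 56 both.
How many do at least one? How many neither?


|A∪B| = 60+70-56 = 74
Neither = 104-74 = 30

At least one: 74; Neither: 30


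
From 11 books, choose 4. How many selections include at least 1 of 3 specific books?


Complement: C(11,4) - C(8,4) = 330 - 70 = 260

260


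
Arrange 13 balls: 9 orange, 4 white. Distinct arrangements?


13!/(9!×4!) = 715

715


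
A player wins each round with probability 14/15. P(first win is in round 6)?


Geometric: P(X=6) = (1-p)^(k-1)×p = (1/15)^5×14/15 = 14/11390625

P(X=6) = 14/11390625 ≈ 0.00%


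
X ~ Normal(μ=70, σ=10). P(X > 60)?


z = (60-70)/10 = -1.0
P(X > 60) = 1 - P(Z ≤ -1.0) = 1 - 0.1587 = 0.8413

P(X > 60) ≈ 0.8413


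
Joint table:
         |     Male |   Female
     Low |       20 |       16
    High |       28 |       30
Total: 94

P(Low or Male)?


P(Low∨Male) = P(Low) + P(Male) - P(Low∧Male)
= (36 + 48 - 20)/94 = 64/94 = 32/47

P = 32/47 ≈ 68.09%


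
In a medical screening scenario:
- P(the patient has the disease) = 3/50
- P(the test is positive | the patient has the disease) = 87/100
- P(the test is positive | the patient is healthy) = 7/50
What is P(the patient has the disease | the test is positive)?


Using Bayes' theorem:
P(A|B) = P(B|A)·P(A) / P(B)

P(the test is positive) = 87/100 × 3/50 + 7/50 × 47/50
= 261/5000 + 329/2500 = 919/5000

P(the patient has the disease|the test is positive) = (261/5000) / (919/5000) = 261/919

P(the patient has the disease|the test is positive) = 261/919 ≈ 28.40%


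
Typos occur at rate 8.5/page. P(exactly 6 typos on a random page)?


Poisson(λ=8.5): P(X=6) = e^(-λ)×λ^k/k!
= e^(-8.5) × 8.5^6 / 6!
≈ 0.000203468369 × 377149.515625 / 720 ≈ 0.106581

P(X=6) ≈ 0.106581 ≈ 10.66%


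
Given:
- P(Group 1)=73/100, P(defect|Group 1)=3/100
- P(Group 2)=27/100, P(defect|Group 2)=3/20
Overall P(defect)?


P(B) = Σ P(B|Aᵢ)×P(Aᵢ)
  3/100×73/100 = 219/10000
  3/20×27/100 = 81/2000
Sum = 39/625

P(defect) = 39/625 ≈ 6.24%


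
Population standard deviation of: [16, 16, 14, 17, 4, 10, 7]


Mean = 84/7 = 12
  (16-12)²=16
  (16-12)²=16
  (14-12)²=4
  (17-12)²=25
  (4-12)²=64
  (10-12)²=4
  (7-12)²=25
Σ(x-μ)² = 154
σ² = 154/7 = 22

σ = √(22) ≈ 4.6904


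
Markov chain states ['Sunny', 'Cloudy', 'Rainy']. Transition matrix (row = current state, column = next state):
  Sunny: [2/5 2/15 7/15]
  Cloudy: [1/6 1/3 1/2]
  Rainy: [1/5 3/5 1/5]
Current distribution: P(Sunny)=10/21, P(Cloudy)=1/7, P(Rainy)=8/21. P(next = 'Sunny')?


P(next=Sunny) = Σᵢ P(now=i)×P(i→Sunny)
= 10/21×2/5 + 1/7×1/6 + 8/21×1/5
= 4/21 + 1/42 + 8/105 = 61/210

P = 61/210 ≈ 0.2905


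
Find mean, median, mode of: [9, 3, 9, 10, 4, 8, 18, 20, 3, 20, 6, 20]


Sorted: [3, 3, 4, 6, 8, 9, 9, 10, 18, 20, 20, 20]
Mean = 130/12 = 65/6
Median = 9
Freq: {9: 2, 3: 2, 10: 1, 4: 1, 8: 1, 18: 1, 20: 3, 6: 1}
Mode: [20]

Mean=65/6, Median=9, Mode=20


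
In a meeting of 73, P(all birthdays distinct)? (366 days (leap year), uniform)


P(all different) = Π(366-i)/366 for i=0..72
= (366/366)×(365/366)×...×(294/366)
= 0.000449

P ≈ 0.0004 ≈ 0.04%


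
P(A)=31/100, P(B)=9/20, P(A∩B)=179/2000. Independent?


P(A)×P(B) = 279/2000
P(A∩B) = 179/2000
Not equal → NOT independent

No, not independent


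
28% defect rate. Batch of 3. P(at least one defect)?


P(all good) = (18/25)^3 = 5832/15625
P(≥1 defect) = 9793/15625

P = 9793/15625 ≈ 62.68%


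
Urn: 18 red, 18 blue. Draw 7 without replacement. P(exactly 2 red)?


Hypergeometric: C(18,2)×C(18,5)/C(36,7)
= 153×8568/8347680 = 1071/6820

P(X=2) = 1071/6820 ≈ 15.70%


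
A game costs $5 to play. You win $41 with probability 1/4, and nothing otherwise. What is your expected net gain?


E[gain] = (41-5)×1/4 + (-5)×3/4
= 9 - 15/4 = 21/4

Expected net gain = $21/4 ≈ $5.25


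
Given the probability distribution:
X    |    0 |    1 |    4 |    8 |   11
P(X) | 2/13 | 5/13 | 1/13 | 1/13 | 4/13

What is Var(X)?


E[X] = 61/13
E[X²] = 569/13
Var(X) = E[X²] - (E[X])² = 569/13 - 3721/169 = 3676/169

Var(X) = 3676/169 ≈ 21.7515


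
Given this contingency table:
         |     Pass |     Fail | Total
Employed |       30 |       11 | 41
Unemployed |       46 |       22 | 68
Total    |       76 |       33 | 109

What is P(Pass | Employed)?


P(Pass | Employed) = 30/(30+11) = 30/41

P(Pass|Employed) = 30/41 ≈ 73.17%


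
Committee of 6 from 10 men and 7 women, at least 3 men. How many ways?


Count by #men:
  3M,3W: C(10,3)×C(7,3)=4200
  4M,2W: C(10,4)×C(7,2)=4410
  5M,1W: C(10,5)×C(7,1)=1764
  6M,0W: C(10,6)×C(7,0)=210
Total = 10584

10584


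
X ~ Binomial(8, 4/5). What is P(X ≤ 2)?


P(X ≤ 2) = Σ P(X=i) for i=0..2
P(X=0) = 1/390625
P(X=1) = 32/390625
P(X=2) = 448/390625
Sum = 481/390625

P(X ≤ 2) = 481/390625 ≈ 0.12%


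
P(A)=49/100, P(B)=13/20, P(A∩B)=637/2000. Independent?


P(A)×P(B) = 637/2000
P(A∩B) = 637/2000
Equal ✓ → Independent

Yes, independent


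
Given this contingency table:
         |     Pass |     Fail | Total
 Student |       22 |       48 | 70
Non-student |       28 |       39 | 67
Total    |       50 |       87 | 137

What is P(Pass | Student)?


P(Pass | Student) = 22/(22+48) = 22/70 = 11/35

P(Pass|Student) = 11/35 ≈ 31.43%


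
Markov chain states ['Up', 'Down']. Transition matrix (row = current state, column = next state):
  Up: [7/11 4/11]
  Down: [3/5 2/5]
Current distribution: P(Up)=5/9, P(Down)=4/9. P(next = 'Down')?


P(next=Down) = Σᵢ P(now=i)×P(i→Down)
= 5/9×4/11 + 4/9×2/5
= 20/99 + 8/45 = 188/495

P = 188/495 ≈ 0.3798


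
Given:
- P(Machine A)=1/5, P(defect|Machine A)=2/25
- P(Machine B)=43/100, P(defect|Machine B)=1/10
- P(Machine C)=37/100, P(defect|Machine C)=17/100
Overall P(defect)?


P(B) = Σ P(B|Aᵢ)×P(Aᵢ)
  2/25×1/5 = 2/125
  1/10×43/100 = 43/1000
  17/100×37/100 = 629/10000
Sum = 1219/10000

P(defect) = 1219/10000 ≈ 12.19%


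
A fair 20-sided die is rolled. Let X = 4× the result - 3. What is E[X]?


E[die] = (1+20)/2 = 21/2
E[X] = 4×21/2 - 3 = 39

E[X] = 39


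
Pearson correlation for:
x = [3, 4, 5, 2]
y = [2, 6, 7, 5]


n=4, Σx=14, Σy=20, Σxy=75, Σx²=54, Σy²=114
r = (4×75 - 14×20)/√((4×54 - 14²)(4×114 - 20²))
= 20/√(20×56) = 20/√1120 ≈ 20/33.4664 ≈ 0.5976

r ≈ 0.5976


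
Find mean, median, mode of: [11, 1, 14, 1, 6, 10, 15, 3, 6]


Sorted: [1, 1, 3, 6, 6, 10, 11, 14, 15]
Mean = 67/9
Median = 6
Freq: {11: 1, 1: 2, 14: 1, 6: 2, 10: 1, 15: 1, 3: 1}
Mode: [1, 6]

Mean=67/9, Median=6, Mode=[1, 6]


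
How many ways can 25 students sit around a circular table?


Circular arrangements of 25 distinct objects: fix one position to break rotational symmetry.
(n-1)! = 24! = 620448401733239439360000

620448401733239439360000


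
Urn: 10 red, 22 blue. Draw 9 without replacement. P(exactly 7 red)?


Hypergeometric: C(10,7)×C(22,2)/C(32,9)
= 120×231/28048800 = 231/233740

P(X=7) = 231/233740 ≈ 0.10%


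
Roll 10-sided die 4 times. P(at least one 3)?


P(no 3)^4 = (9/10)^4 = 6561/10000
P(≥1) = 1 - 6561/10000 = 3439/10000

P = 3439/10000 ≈ 34.39%


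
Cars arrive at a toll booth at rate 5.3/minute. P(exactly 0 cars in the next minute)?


Poisson(λ=5.3): P(X=0) = e^(-λ)×λ^k/k!
= e^(-5.3) × 5.3^0 / 0!
≈ 0.004991593907 × 1 / 1 ≈ 0.004992

P(X=0) ≈ 0.004992 ≈ 0.50%


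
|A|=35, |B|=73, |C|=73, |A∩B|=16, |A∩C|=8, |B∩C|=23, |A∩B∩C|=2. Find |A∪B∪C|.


|A∪B∪C| = 35+73+73-16-8-23+2 = 136

|A∪B∪C| = 136


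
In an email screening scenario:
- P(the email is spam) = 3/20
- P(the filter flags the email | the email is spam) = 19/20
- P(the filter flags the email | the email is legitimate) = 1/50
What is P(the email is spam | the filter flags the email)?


Using Bayes' theorem:
P(A|B) = P(B|A)·P(A) / P(B)

P(the filter flags the email) = 19/20 × 3/20 + 1/50 × 17/20
= 57/400 + 17/1000 = 319/2000

P(the email is spam|the filter flags the email) = (57/400) / (319/2000) = 285/319

P(the email is spam|the filter flags the email) = 285/319 ≈ 89.34%


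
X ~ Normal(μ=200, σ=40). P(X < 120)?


z = (120-200)/40 = -2.0
P(Z < -2.0) = 0.0228

P(X < 120) ≈ 0.0228


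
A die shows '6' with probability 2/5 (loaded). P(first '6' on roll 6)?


Geometric: P(X=6) = (1-p)^(k-1)×p = (3/5)^5×2/5 = 486/15625

P(X=6) = 486/15625 ≈ 3.11%


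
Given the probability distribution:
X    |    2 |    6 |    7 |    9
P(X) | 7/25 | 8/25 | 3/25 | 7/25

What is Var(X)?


E[X] = 146/25
E[X²] = 206/5
Var(X) = E[X²] - (E[X])² = 206/5 - 21316/625 = 4434/625

Var(X) = 4434/625 ≈ 7.0944


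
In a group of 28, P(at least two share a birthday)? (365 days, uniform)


P(all different) = Π(365-i)/365 for i=0..27
= 0.345539
P(match) = 1 - 0.345539 = 0.654461

P ≈ 0.6545 ≈ 65.45%


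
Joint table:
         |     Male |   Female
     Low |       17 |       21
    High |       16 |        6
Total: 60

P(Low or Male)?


P(Low∨Male) = P(Low) + P(Male) - P(Low∧Male)
= (38 + 33 - 17)/60 = 54/60 = 9/10

P = 9/10 ≈ 90.00%


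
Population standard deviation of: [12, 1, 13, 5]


Mean = 31/4
  (12-31/4)²=289/16
  (1-31/4)²=729/16
  (13-31/4)²=441/16
  (5-31/4)²=121/16
Σ(x-μ)² = 395/4
σ² = (395/4)/4 = 395/16

σ = √(395/16) ≈ 4.9687


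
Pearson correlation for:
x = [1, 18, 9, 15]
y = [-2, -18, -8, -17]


n=4, Σx=43, Σy=-45, Σxy=-653, Σx²=631, Σy²=681
r = (4×(-653) - 43×(-45))/√((4×631 - 43²)(4×681 - (-45)²))
= -677/√(675×699) = -677/√471825 ≈ -677/686.8952 ≈ -0.9856

r ≈ -0.9856


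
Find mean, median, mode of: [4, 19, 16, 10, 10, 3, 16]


Sorted: [3, 4, 10, 10, 16, 16, 19]
Mean = 78/7
Median = 10
Freq: {4: 1, 19: 1, 16: 2, 10: 2, 3: 1}
Mode: [10, 16]

Mean=78/7, Median=10, Mode=[10, 16]


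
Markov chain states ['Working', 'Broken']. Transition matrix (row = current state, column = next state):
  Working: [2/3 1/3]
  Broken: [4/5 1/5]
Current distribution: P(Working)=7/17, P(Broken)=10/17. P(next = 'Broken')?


P(next=Broken) = Σᵢ P(now=i)×P(i→Broken)
= 7/17×1/3 + 10/17×1/5
= 7/51 + 2/17 = 13/51

P = 13/51 ≈ 0.2549


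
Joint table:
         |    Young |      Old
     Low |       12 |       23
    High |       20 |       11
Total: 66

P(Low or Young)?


P(Low∨Young) = P(Low) + P(Young) - P(Low∧Young)
= (35 + 32 - 12)/66 = 55/66 = 5/6

P = 5/6 ≈ 83.33%


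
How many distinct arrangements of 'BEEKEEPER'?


Letters: 9, freq: {'B': 1, 'E': 5, 'K': 1, 'P': 1, 'R': 1}
9!/(1!×5!×1!×1!×1!) = 362880/120 = 3024

3024


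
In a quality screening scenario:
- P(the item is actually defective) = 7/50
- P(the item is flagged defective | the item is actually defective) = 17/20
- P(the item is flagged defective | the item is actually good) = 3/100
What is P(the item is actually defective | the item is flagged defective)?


Using Bayes' theorem:
P(A|B) = P(B|A)·P(A) / P(B)

P(the item is flagged defective) = 17/20 × 7/50 + 3/100 × 43/50
= 119/1000 + 129/5000 = 181/1250

P(the item is actually defective|the item is flagged defective) = (119/1000) / (181/1250) = 595/724

P(the item is actually defective|the item is flagged defective) = 595/724 ≈ 82.18%


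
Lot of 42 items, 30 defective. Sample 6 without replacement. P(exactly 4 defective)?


Hypergeometric: C(30,4)×C(12,2)/C(42,6)
= 27405×66/5245786 = 129195/374699

P(X=4) = 129195/374699 ≈ 34.48%


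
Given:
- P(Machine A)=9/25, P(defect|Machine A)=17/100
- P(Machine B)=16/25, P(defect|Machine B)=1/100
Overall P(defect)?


P(B) = Σ P(B|Aᵢ)×P(Aᵢ)
  17/100×9/25 = 153/2500
  1/100×16/25 = 4/625
Sum = 169/2500

P(defect) = 169/2500 ≈ 6.76%


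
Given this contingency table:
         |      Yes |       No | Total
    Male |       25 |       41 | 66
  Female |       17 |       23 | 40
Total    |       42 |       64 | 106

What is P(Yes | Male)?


P(Yes | Male) = 25/(25+41) = 25/66

P(Yes|Male) = 25/66 ≈ 37.88%


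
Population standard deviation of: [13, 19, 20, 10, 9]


Mean = 71/5
  (13-71/5)²=36/25
  (19-71/5)²=576/25
  (20-71/5)²=841/25
  (10-71/5)²=441/25
  (9-71/5)²=676/25
Σ(x-μ)² = 514/5
σ² = (514/5)/5 = 514/25

σ = √(514/25) ≈ 4.5343


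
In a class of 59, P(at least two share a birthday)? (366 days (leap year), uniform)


P(all different) = Π(366-i)/366 for i=0..58
= 0.007112
P(match) = 1 - 0.007112 = 0.992888

P ≈ 0.9929 ≈ 99.29%


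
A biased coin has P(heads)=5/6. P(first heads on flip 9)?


Geometric: P(X=9) = (1-p)^(k-1)×p = (1/6)^8×5/6 = 5/10077696

P(X=9) = 5/10077696 ≈ 0.00%


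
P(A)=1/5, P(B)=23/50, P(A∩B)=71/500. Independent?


P(A)×P(B) = 23/250
P(A∩B) = 71/500
Not equal → NOT independent

No, not independent


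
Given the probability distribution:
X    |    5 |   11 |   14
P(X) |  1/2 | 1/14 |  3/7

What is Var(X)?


E[X] = 65/7
E[X²] = 736/7
Var(X) = E[X²] - (E[X])² = 736/7 - 4225/49 = 927/49

Var(X) = 927/49 ≈ 18.9184


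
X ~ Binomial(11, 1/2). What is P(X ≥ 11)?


P(X ≥ 11) = Σ P(X=i) for i=11..11
P(X=11) = 1/2048
Sum = 1/2048

P(X ≥ 11) = 1/2048 ≈ 0.05%


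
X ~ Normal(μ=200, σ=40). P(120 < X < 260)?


z₁=(120-200)/40=-2.0, z₂=(260-200)/40=1.5
P = Φ(1.5) - Φ(-2.0) = 0.933193 - 0.022750 = 0.910443 ≈ 0.9104

P(120 < X < 260) ≈ 0.9104


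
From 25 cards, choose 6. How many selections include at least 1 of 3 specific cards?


Complement: C(25,6) - C(22,6) = 177100 - 74613 = 102487

102487


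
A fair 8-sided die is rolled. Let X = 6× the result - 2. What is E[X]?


E[die] = (1+8)/2 = 9/2
E[X] = 6×9/2 - 2 = 25

E[X] = 25


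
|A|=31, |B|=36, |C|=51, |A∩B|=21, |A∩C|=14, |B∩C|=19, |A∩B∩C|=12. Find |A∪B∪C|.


|A∪B∪C| = 31+36+51-21-14-19+12 = 76

|A∪B∪C| = 76


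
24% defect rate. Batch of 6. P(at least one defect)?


P(all good) = (19/25)^6 = 47045881/244140625
P(≥1 defect) = 197094744/244140625

P = 197094744/244140625 ≈ 80.73%


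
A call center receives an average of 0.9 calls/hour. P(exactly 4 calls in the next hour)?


Poisson(λ=0.9): P(X=4) = e^(-λ)×λ^k/k!
= e^(-0.9) × 0.9^4 / 4!
≈ 0.4065696597 × 0.6561 / 24 ≈ 0.011115

P(X=4) ≈ 0.011115 ≈ 1.11%


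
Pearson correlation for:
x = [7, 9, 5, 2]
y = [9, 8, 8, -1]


n=4, Σx=23, Σy=24, Σxy=173, Σx²=159, Σy²=210
r = (4×173 - 23×24)/√((4×159 - 23²)(4×210 - 24²))
= 140/√(107×264) = 140/√28248 ≈ 140/168.0714 ≈ 0.8330

r ≈ 0.8330


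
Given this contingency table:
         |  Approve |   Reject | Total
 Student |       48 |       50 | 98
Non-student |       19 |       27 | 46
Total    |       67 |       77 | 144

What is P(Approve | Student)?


P(Approve | Student) = 48/(48+50) = 48/98 = 24/49

P(Approve|Student) = 24/49 ≈ 48.98%


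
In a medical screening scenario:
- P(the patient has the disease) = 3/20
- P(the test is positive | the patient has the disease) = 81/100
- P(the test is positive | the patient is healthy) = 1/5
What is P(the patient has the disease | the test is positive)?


Using Bayes' theorem:
P(A|B) = P(B|A)·P(A) / P(B)

P(the test is positive) = 81/100 × 3/20 + 1/5 × 17/20
= 243/2000 + 17/100 = 583/2000

P(the patient has the disease|the test is positive) = (243/2000) / (583/2000) = 243/583

P(the patient has the disease|the test is positive) = 243/583 ≈ 41.68%


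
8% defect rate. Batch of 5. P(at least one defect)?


P(all good) = (23/25)^5 = 6436343/9765625
P(≥1 defect) = 3329282/9765625

P = 3329282/9765625 ≈ 34.09%


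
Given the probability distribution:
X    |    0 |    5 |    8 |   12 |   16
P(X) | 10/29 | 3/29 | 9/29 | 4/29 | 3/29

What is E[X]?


E[X] = Σ x·P(X=x)
= (0)×(10/29) + (5)×(3/29) + (8)×(9/29) + (12)×(4/29) + (16)×(3/29)
= 183/29

E[X] = 183/29


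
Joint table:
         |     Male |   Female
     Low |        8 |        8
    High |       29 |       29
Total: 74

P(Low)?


P(Low) = (8+8)/74 = 16/74 = 8/37

P(Low) = 8/37 ≈ 21.62%


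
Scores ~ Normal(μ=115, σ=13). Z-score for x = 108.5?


z = (x - μ)/σ = (108.5 - 115)/13 = -0.5

z = -0.5


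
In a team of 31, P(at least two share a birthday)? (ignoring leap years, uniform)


P(all different) = Π(365-i)/365 for i=0..30
= 0.269545
P(match) = 1 - 0.269545 = 0.730455

P ≈ 0.7305 ≈ 73.05%


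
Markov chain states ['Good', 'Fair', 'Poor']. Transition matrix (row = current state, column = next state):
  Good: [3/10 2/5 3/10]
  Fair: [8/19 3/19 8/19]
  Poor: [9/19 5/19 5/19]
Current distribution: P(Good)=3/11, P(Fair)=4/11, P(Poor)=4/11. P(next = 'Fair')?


P(next=Fair) = Σᵢ P(now=i)×P(i→Fair)
= 3/11×2/5 + 4/11×3/19 + 4/11×5/19
= 6/55 + 12/209 + 20/209 = 274/1045

P = 274/1045 ≈ 0.2622


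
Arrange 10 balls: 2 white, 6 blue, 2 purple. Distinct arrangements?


10!/(2!×6!×2!) = 1260

1260


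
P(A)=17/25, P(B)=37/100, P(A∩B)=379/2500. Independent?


P(A)×P(B) = 629/2500
P(A∩B) = 379/2500
Not equal → NOT independent

No, not independent


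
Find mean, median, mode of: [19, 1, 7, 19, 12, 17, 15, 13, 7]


Sorted: [1, 7, 7, 12, 13, 15, 17, 19, 19]
Mean = 110/9
Median = 13
Freq: {19: 2, 1: 1, 7: 2, 12: 1, 17: 1, 15: 1, 13: 1}
Mode: [7, 19]

Mean=110/9, Median=13, Mode=[7, 19]


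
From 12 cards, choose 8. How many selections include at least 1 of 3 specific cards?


Complement: C(12,8) - C(9,8) = 495 - 9 = 486

486


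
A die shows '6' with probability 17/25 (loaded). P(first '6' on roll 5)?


Geometric: P(X=5) = (1-p)^(k-1)×p = (8/25)^4×17/25 = 69632/9765625

P(X=5) = 69632/9765625 ≈ 0.71%


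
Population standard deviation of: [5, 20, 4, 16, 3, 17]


Mean = 65/6
  (5-65/6)²=1225/36
  (20-65/6)²=3025/36
  (4-65/6)²=1681/36
  (16-65/6)²=961/36
  (3-65/6)²=2209/36
  (17-65/6)²=1369/36
Σ(x-μ)² = 1745/6
σ² = (1745/6)/6 = 1745/36

σ = √(1745/36) ≈ 6.9622


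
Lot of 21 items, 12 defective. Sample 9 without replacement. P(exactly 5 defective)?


Hypergeometric: C(12,5)×C(9,4)/C(21,9)
= 792×126/293930 = 7128/20995

P(X=5) = 7128/20995 ≈ 33.95%


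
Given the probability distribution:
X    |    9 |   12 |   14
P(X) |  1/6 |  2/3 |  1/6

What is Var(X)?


E[X] = 71/6
E[X²] = 853/6
Var(X) = E[X²] - (E[X])² = 853/6 - 5041/36 = 77/36

Var(X) = 77/36 ≈ 2.1389


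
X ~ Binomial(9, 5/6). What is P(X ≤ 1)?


P(X ≤ 1) = Σ P(X=i) for i=0..1
P(X=0) = 1/10077696
P(X=1) = 5/1119744
Sum = 23/5038848

P(X ≤ 1) = 23/5038848 ≈ 0.00%


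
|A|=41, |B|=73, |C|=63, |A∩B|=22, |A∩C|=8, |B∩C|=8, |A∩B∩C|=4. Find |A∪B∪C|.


|A∪B∪C| = 41+73+63-22-8-8+4 = 143

|A∪B∪C| = 143


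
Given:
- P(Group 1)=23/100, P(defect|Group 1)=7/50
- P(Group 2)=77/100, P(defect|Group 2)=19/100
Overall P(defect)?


P(B) = Σ P(B|Aᵢ)×P(Aᵢ)
  7/50×23/100 = 161/5000
  19/100×77/100 = 1463/10000
Sum = 357/2000

P(defect) = 357/2000 ≈ 17.85%


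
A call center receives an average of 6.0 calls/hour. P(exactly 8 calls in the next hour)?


Poisson(λ=6.0): P(X=8) = e^(-λ)×λ^k/k!
= e^(-6.0) × 6.0^8 / 8!
≈ 0.002478752177 × 1679616 / 40320 ≈ 0.103258

P(X=8) ≈ 0.103258 ≈ 10.33%


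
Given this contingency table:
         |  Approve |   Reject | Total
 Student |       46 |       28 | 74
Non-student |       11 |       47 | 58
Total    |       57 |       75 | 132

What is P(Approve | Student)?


P(Approve | Student) = 46/(46+28) = 46/74 = 23/37

P(Approve|Student) = 23/37 ≈ 62.16%


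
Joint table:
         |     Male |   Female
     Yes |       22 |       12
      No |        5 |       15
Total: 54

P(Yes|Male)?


P(Yes|Male) = 22/(22+5) = 22/27

P = 22/27 ≈ 81.48%


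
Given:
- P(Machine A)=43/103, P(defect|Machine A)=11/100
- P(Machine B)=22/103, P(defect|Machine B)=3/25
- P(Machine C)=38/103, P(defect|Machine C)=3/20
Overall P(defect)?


P(B) = Σ P(B|Aᵢ)×P(Aᵢ)
  11/100×43/103 = 473/10300
  3/25×22/103 = 66/2575
  3/20×38/103 = 57/1030
Sum = 1307/10300

P(defect) = 1307/10300 ≈ 12.69%


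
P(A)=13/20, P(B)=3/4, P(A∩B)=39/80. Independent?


P(A)×P(B) = 39/80
P(A∩B) = 39/80
Equal ✓ → Independent

Yes, independent


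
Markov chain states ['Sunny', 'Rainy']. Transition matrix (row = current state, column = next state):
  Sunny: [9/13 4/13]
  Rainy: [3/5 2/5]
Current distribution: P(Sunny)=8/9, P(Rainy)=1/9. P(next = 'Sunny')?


P(next=Sunny) = Σᵢ P(now=i)×P(i→Sunny)
= 8/9×9/13 + 1/9×3/5
= 8/13 + 1/15 = 133/195

P = 133/195 ≈ 0.6821


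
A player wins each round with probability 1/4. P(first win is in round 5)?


Geometric: P(X=5) = (1-p)^(k-1)×p = (3/4)^4×1/4 = 81/1024

P(X=5) = 81/1024 ≈ 7.91%


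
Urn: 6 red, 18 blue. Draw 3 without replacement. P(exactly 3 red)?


Hypergeometric: C(6,3)×C(18,0)/C(24,3)
= 20×1/2024 = 5/506

P(X=3) = 5/506 ≈ 0.99%


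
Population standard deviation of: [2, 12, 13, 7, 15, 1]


Mean = 50/6 = 25/3
  (2-25/3)²=361/9
  (12-25/3)²=121/9
  (13-25/3)²=196/9
  (7-25/3)²=16/9
  (15-25/3)²=400/9
  (1-25/3)²=484/9
Σ(x-μ)² = 526/3
σ² = (526/3)/6 = 263/9

σ = √(263/9) ≈ 5.4058


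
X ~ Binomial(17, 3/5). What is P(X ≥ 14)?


P(X ≥ 14) = Σ P(X=i) for i=14..17
P(X=14) = 5203870272/152587890625
P(X=15) = 7805805408/762939453125
P(X=16) = 1463588514/762939453125
P(X=17) = 129140163/762939453125
Sum = 7083577089/152587890625

P(X ≥ 14) = 7083577089/152587890625 ≈ 4.64%


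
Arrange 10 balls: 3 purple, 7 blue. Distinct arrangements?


10!/(3!×7!) = 120

120


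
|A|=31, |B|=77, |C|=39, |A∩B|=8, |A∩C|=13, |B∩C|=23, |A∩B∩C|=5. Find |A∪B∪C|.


|A∪B∪C| = 31+77+39-8-13-23+5 = 108

|A∪B∪C| = 108


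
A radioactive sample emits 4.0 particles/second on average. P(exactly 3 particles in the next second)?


Poisson(λ=4.0): P(X=3) = e^(-λ)×λ^k/k!
= e^(-4.0) × 4.0^3 / 3!
≈ 0.01831563889 × 64 / 6 ≈ 0.195367

P(X=3) ≈ 0.195367 ≈ 19.54%


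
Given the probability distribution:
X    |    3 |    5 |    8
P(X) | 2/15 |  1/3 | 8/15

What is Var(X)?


E[X] = 19/3
E[X²] = 131/3
Var(X) = E[X²] - (E[X])² = 131/3 - 361/9 = 32/9

Var(X) = 32/9 ≈ 3.5556


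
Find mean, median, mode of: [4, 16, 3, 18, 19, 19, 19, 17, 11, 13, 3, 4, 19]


Sorted: [3, 3, 4, 4, 11, 13, 16, 17, 18, 19, 19, 19, 19]
Mean = 165/13
Median = 16
Freq: {4: 2, 16: 1, 3: 2, 18: 1, 19: 4, 17: 1, 11: 1, 13: 1}
Mode: [19]

Mean=165/13, Median=16, Mode=19


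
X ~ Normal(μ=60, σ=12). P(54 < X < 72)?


z₁=(54-60)/12=-0.5, z₂=(72-60)/12=1.0
P = Φ(1.0) - Φ(-0.5) = 0.841345 - 0.308538 = 0.532807 ≈ 0.5328

P(54 < X < 72) ≈ 0.5328


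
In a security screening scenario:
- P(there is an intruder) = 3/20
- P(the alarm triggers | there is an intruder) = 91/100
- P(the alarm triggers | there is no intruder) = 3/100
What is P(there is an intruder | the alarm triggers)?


Using Bayes' theorem:
P(A|B) = P(B|A)·P(A) / P(B)

P(the alarm triggers) = 91/100 × 3/20 + 3/100 × 17/20
= 273/2000 + 51/2000 = 81/500

P(there is an intruder|the alarm triggers) = (273/2000) / (81/500) = 91/108

P(there is an intruder|the alarm triggers) = 91/108 ≈ 84.26%


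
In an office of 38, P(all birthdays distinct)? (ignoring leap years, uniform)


P(all different) = Π(365-i)/365 for i=0..37
= (365/365)×(364/365)×...×(328/365)
= 0.135932

P ≈ 0.1359 ≈ 13.59%


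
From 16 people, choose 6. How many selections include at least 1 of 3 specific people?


Complement: C(16,6) - C(13,6) = 8008 - 1716 = 6292

6292


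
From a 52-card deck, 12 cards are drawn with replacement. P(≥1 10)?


P(not a 10) = 48/52 = 12/13
P(none in 12 draws) = (12/13)^12 = 8916100448256/23298085122481
P(≥1 10) = 1 - 8916100448256/23298085122481 = 14381984674225/23298085122481

P = 14381984674225/23298085122481 ≈ 61.73%


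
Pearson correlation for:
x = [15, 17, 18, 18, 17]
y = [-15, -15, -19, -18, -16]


n=5, Σx=85, Σy=-83, Σxy=-1418, Σx²=1451, Σy²=1391
r = (5×(-1418) - 85×(-83))/√((5×1451 - 85²)(5×1391 - (-83)²))
= -35/√(30×66) = -35/√1980 ≈ -35/44.4972 ≈ -0.7866

r ≈ -0.7866


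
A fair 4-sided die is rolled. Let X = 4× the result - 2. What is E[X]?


E[die] = (1+4)/2 = 5/2
E[X] = 4×5/2 - 2 = 8

E[X] = 8


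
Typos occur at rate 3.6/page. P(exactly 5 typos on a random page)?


Poisson(λ=3.6): P(X=5) = e^(-λ)×λ^k/k!
= e^(-3.6) × 3.6^5 / 5!
≈ 0.02732372245 × 604.66176 / 120 ≈ 0.137680

P(X=5) ≈ 0.137680 ≈ 13.77%


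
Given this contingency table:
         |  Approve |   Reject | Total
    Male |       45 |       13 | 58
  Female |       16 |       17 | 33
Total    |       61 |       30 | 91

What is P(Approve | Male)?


P(Approve | Male) = 45/(45+13) = 45/58

P(Approve|Male) = 45/58 ≈ 77.59%


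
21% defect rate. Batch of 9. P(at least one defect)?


P(all good) = (79/100)^9 = 119851595982618319/1000000000000000000
P(≥1 defect) = 880148404017381681/1000000000000000000

P = 880148404017381681/1000000000000000000 ≈ 88.01%


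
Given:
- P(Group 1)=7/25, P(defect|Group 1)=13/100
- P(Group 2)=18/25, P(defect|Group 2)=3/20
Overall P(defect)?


P(B) = Σ P(B|Aᵢ)×P(Aᵢ)
  13/100×7/25 = 91/2500
  3/20×18/25 = 27/250
Sum = 361/2500

P(defect) = 361/2500 ≈ 14.44%


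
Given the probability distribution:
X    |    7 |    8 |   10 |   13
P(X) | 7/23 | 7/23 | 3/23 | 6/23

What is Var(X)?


E[X] = 213/23
E[X²] = 2105/23
Var(X) = E[X²] - (E[X])² = 2105/23 - 45369/529 = 3046/529

Var(X) = 3046/529 ≈ 5.7580


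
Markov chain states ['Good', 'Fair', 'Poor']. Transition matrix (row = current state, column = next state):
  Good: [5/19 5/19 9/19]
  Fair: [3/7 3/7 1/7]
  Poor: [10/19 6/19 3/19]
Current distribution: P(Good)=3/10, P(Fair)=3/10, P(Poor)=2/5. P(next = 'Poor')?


P(next=Poor) = Σᵢ P(now=i)×P(i→Poor)
= 3/10×9/19 + 3/10×1/7 + 2/5×3/19
= 27/190 + 3/70 + 6/95 = 33/133

P = 33/133 ≈ 0.2481


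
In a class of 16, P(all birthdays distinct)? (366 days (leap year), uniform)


P(all different) = Π(366-i)/366 for i=0..15
= (366/366)×(365/366)×...×(351/366)
= 0.717059

P ≈ 0.7171 ≈ 71.71%


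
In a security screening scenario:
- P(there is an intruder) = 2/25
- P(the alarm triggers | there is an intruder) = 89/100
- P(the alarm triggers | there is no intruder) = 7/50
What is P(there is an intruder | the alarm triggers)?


Using Bayes' theorem:
P(A|B) = P(B|A)·P(A) / P(B)

P(the alarm triggers) = 89/100 × 2/25 + 7/50 × 23/25
= 89/1250 + 161/1250 = 1/5

P(there is an intruder|the alarm triggers) = (89/1250) / (1/5) = 89/250

P(there is an intruder|the alarm triggers) = 89/250 ≈ 35.60%


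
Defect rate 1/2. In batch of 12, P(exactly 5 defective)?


Binomial: P(X=5) = C(12,5)×p^5×(1-p)^7
= 792 × 1/32 × 1/128 = 99/512

P(X=5) = 99/512 ≈ 19.34%


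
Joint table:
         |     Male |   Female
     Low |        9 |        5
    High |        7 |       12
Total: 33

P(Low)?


P(Low) = (9+5)/33 = 14/33

P(Low) = 14/33 ≈ 42.42%


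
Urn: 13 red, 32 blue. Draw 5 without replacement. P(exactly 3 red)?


Hypergeometric: C(13,3)×C(32,2)/C(45,5)
= 286×496/1221759 = 12896/111069

P(X=3) = 12896/111069 ≈ 11.61%


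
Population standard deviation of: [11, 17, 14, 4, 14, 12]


Mean = 72/6 = 12
  (11-12)²=1
  (17-12)²=25
  (14-12)²=4
  (4-12)²=64
  (14-12)²=4
  (12-12)²=0
Σ(x-μ)² = 98
σ² = 98/6 = 49/3

σ = √(49/3) ≈ 4.0415


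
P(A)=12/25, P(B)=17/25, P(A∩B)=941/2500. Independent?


P(A)×P(B) = 204/625
P(A∩B) = 941/2500
Not equal → NOT independent

No, not independent


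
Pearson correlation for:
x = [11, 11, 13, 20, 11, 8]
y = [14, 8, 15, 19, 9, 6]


n=6, Σx=74, Σy=71, Σxy=964, Σx²=996, Σy²=963
r = (6×964 - 74×71)/√((6×996 - 74²)(6×963 - 71²))
= 530/√(500×737) = 530/√368500 ≈ 530/607.0420 ≈ 0.8731

r ≈ 0.8731


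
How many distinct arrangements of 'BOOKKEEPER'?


Letters: 10, freq: {'B': 1, 'O': 2, 'K': 2, 'E': 3, 'P': 1, 'R': 1}
10!/(1!×2!×2!×3!×1!×1!) = 3628800/24 = 151200

151200


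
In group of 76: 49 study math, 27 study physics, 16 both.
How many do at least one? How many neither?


|A∪B| = 49+27-16 = 60
Neither = 76-60 = 16

At least one: 60; Neither: 16


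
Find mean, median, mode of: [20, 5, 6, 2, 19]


Sorted: [2, 5, 6, 19, 20]
Mean = 52/5
Median = 6
Freq: {20: 1, 5: 1, 6: 1, 2: 1, 19: 1}
Mode: No mode

Mean=52/5, Median=6, Mode=No mode


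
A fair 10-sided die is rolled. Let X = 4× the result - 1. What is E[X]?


E[die] = (1+10)/2 = 11/2
E[X] = 4×11/2 - 1 = 21

E[X] = 21


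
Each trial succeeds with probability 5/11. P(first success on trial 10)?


Geometric: P(X=10) = (1-p)^(k-1)×p = (6/11)^9×5/11 = 50388480/25937424601

P(X=10) = 50388480/25937424601 ≈ 0.19%


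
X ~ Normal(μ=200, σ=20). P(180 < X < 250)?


z₁=(180-200)/20=-1.0, z₂=(250-200)/20=2.5
P = Φ(2.5) - Φ(-1.0) = 0.993790 - 0.158655 = 0.835135 ≈ 0.8351

P(180 < X < 250) ≈ 0.8351


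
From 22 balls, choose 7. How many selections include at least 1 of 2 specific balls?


Complement: C(22,7) - C(20,7) = 170544 - 77520 = 93024

93024


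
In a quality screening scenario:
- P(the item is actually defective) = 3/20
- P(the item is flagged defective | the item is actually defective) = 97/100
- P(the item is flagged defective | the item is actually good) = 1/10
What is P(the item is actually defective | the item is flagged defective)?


Using Bayes' theorem:
P(A|B) = P(B|A)·P(A) / P(B)

P(the item is flagged defective) = 97/100 × 3/20 + 1/10 × 17/20
= 291/2000 + 17/200 = 461/2000

P(the item is actually defective|the item is flagged defective) = (291/2000) / (461/2000) = 291/461

P(the item is actually defective|the item is flagged defective) = 291/461 ≈ 63.12%


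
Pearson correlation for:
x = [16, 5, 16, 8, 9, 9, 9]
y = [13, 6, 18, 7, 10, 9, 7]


n=7, Σx=72, Σy=70, Σxy=816, Σx²=844, Σy²=808
r = (7×816 - 72×70)/√((7×844 - 72²)(7×808 - 70²))
= 672/√(724×756) = 672/√547344 ≈ 672/739.8270 ≈ 0.9083

r ≈ 0.9083


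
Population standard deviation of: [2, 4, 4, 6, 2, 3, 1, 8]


Mean = 30/8 = 15/4
  (2-15/4)²=49/16
  (4-15/4)²=1/16
  (4-15/4)²=1/16
  (6-15/4)²=81/16
  (2-15/4)²=49/16
  (3-15/4)²=9/16
  (1-15/4)²=121/16
  (8-15/4)²=289/16
Σ(x-μ)² = 75/2
σ² = (75/2)/8 = 75/16

σ = √(75/16) ≈ 2.1651


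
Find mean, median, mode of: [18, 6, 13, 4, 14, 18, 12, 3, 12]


Sorted: [3, 4, 6, 12, 12, 13, 14, 18, 18]
Mean = 100/9
Median = 12
Freq: {18: 2, 6: 1, 13: 1, 4: 1, 14: 1, 12: 2, 3: 1}
Mode: [12, 18]

Mean=100/9, Median=12, Mode=[12, 18]


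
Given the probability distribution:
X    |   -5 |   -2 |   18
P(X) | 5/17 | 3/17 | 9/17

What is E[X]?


E[X] = Σ x·P(X=x)
= (-5)×(5/17) + (-2)×(3/17) + (18)×(9/17)
= 131/17

E[X] = 131/17


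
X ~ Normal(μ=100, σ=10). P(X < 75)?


z = (75-100)/10 = -2.5
P(Z < -2.5) = 0.0062

P(X < 75) ≈ 0.0062


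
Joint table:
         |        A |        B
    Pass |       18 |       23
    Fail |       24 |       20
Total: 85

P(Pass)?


P(Pass) = (18+23)/85 = 41/85

P(Pass) = 41/85 ≈ 48.24%


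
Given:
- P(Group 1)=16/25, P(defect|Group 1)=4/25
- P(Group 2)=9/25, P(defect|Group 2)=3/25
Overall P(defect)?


P(B) = Σ P(B|Aᵢ)×P(Aᵢ)
  4/25×16/25 = 64/625
  3/25×9/25 = 27/625
Sum = 91/625

P(defect) = 91/625 ≈ 14.56%


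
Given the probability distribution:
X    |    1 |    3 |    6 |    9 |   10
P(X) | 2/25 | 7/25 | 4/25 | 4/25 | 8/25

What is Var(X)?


E[X] = 163/25
E[X²] = 1333/25
Var(X) = E[X²] - (E[X])² = 1333/25 - 26569/625 = 6756/625

Var(X) = 6756/625 ≈ 10.8096


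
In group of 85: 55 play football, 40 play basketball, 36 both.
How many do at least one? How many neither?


|A∪B| = 55+40-36 = 59
Neither = 85-59 = 26

At least one: 59; Neither: 26


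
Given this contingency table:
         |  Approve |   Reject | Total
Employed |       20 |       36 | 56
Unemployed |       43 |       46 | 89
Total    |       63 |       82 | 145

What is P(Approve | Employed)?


P(Approve | Employed) = 20/(20+36) = 20/56 = 5/14

P(Approve|Employed) = 5/14 ≈ 35.71%


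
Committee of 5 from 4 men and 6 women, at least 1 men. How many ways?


Count by #men:
  1M,4W: C(4,1)×C(6,4)=60
  2M,3W: C(4,2)×C(6,3)=120
  3M,2W: C(4,3)×C(6,2)=60
  4M,1W: C(4,4)×C(6,1)=6
Total = 246

246


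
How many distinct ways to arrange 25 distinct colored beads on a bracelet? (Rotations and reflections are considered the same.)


Free circular arrangements: rotations and reflections both identified.
(n-1)!/2 = 24!/2 = 620448401733239439360000/2 = 310224200866619719680000

310224200866619719680000


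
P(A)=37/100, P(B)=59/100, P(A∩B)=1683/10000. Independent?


P(A)×P(B) = 2183/10000
P(A∩B) = 1683/10000
Not equal → NOT independent

No, not independent


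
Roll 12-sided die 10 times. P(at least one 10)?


P(no 10)^10 = (11/12)^10 = 25937424601/61917364224
P(≥1) = 1 - 25937424601/61917364224 = 35979939623/61917364224

P = 35979939623/61917364224 ≈ 58.11%


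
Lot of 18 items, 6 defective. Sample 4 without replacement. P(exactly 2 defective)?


Hypergeometric: C(6,2)×C(12,2)/C(18,4)
= 15×66/3060 = 11/34

P(X=2) = 11/34 ≈ 32.35%


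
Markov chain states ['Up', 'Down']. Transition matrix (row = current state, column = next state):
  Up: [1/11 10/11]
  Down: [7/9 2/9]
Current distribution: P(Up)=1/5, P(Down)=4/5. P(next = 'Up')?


P(next=Up) = Σᵢ P(now=i)×P(i→Up)
= 1/5×1/11 + 4/5×7/9
= 1/55 + 28/45 = 317/495

P = 317/495 ≈ 0.6404


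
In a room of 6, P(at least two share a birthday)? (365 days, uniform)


P(all different) = Π(365-i)/365 for i=0..5
= 0.959538
P(match) = 1 - 0.959538 = 0.040462

P ≈ 0.0405 ≈ 4.05%


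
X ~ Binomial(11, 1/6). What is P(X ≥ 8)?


P(X ≥ 8) = Σ P(X=i) for i=8..11
P(X=8) = 6875/120932352
P(X=9) = 1375/362797056
P(X=10) = 55/362797056
P(X=11) = 1/362797056
Sum = 919/15116544

P(X ≥ 8) = 919/15116544 ≈ 0.01%


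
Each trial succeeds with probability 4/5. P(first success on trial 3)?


Geometric: P(X=3) = (1-p)^(k-1)×p = (1/5)^2×4/5 = 4/125

P(X=3) = 4/125 ≈ 3.20%


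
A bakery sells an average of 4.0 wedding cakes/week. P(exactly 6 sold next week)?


Poisson(λ=4.0): P(X=6) = e^(-λ)×λ^k/k!
= e^(-4.0) × 4.0^6 / 6!
≈ 0.01831563889 × 4096 / 720 ≈ 0.104196

P(X=6) ≈ 0.104196 ≈ 10.42%
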